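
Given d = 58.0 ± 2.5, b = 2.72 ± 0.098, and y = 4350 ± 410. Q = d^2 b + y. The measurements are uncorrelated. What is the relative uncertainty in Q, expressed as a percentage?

Let p = d^2·b = 9150. δp/p = √((2·δd/d)² + (1·δb/b)²) = √(0.00743 + 0.00130) = 0.0934, so δp = 855.
Q = p + y: δQ = √(δp² + δy²) = √(7.31e+05 + 1.68e+05) = 948
Q = 13500, so δQ/Q = 948/13500 = 0.0702.

7.02%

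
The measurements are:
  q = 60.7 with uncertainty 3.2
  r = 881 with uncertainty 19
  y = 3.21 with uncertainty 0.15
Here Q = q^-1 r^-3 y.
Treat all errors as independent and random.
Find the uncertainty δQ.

For a monomial Q ∝ q^-1, r^-3, y, fractional errors add in quadrature:
  (-1·δq/q)² = (-1×0.0527)² = 0.00278;  (-3·δr/r)² = (-3×0.0216)² = 0.00419;  (1·δy/y)² = (1×0.0467)² = 0.00218
δQ/Q = √(0.00915) = 0.0956
Q = 7.73e-11, so δQ = 0.0956 × 7.73e-11 = 7.4e-12.

7.4e-12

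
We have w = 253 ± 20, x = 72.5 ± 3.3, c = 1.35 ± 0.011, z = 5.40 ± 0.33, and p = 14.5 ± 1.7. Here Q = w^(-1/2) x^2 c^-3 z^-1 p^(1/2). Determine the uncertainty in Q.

12.6

For a monomial Q ∝ w^(-1/2), x^2, c^-3, z^-1, p^(1/2), fractional errors add in quadrature:
  (−½·δw/w)² = (-0.5×0.0791)² = 0.00156;  (2·δx/x)² = (2×0.0455)² = 0.00829;  (-3·δc/c)² = (-3×0.00815)² = 0.000598;  (-1·δz/z)² = (-1×0.0611)² = 0.00373;  (½·δp/p)² = (0.5×0.117)² = 0.00344
δQ/Q = √(0.0176) = 0.133
Q = 94.7, so δQ = 0.133 × 94.7 = 12.6.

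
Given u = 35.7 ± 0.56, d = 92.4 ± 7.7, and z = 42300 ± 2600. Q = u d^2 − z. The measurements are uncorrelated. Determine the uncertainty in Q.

51100

Let p = u·d^2 = 3.05e+05. δp/p = √((1·δu/u)² + (2·δd/d)²) = √(0.000246 + 0.0278) = 0.167, so δp = 51000.
Q = p − z: δQ = √(δp² + δz²) = √(2.6e+09 + 6.76e+06) = 51100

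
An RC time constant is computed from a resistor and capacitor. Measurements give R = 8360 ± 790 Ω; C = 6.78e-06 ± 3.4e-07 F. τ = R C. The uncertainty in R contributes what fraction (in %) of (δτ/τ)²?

78.0%

(δτ/τ)² = (1·δR/R)² + (1·δC/C)²
  R term: (1×0.0945)² = 0.00893
  C term: (1×0.0501)² = 0.00251
Total = 0.0114. Share from R = 0.00893/0.0114 = 0.780.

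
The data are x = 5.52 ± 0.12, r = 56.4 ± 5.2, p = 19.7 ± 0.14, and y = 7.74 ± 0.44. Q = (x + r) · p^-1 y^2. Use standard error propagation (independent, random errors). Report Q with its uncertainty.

188 ± 26.7

Let u = x + r = 61.9. δu = √(δx² + δr²) = √(0.0144 + 27.0) = 5.20, so δu/u = 0.0840.
Q is then a monomial in u, p, y:
δQ/Q = √((δu/u)² + (-1·δp/p)² + (2·δy/y)²) = √(0.00706 + 5.05e-05 + 0.0129) = 0.142
Q = 188, so δQ = 0.142 × 188 = 26.7.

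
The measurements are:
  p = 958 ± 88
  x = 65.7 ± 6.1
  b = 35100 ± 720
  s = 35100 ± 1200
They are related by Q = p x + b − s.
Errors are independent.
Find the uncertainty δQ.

8340

Let w = p·x = 62900. δw/w = √((1·δp/p)² + (1·δx/x)²) = √(0.00844 + 0.00862) = 0.131, so δw = 8220.
Q = w + b − s: δQ = √(δw² + δb² + δs²) = √(6.76e+07 + 5.18e+05 + 1.44e+06) = 8340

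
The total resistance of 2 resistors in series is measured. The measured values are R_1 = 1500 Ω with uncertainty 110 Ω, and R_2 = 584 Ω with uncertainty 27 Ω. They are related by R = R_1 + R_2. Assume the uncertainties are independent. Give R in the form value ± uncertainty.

2080 ± 113 Ω

For a sum/difference, combine absolute errors in quadrature:
  (δR_1)² = 12100;  (δR_2)² = 729
δR = √(12800) = 113 Ω
R = 2080 Ω.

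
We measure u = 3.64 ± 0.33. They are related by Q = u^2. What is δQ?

Q ∝ u^2, so δQ/Q = |2| · δu/u = 2 × 0.0907 = 0.181.
Q = 13.2, so δQ = 0.181 × 13.2 = 2.40.

2.40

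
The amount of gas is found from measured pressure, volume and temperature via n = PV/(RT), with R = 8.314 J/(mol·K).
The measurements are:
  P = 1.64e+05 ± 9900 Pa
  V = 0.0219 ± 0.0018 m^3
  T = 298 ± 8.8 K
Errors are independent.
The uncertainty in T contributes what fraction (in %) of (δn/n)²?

(δn/n)² = (1·δP/P)² + (1·δV/V)² + (-1·δT/T)²
  P term: (1×0.0604)² = 0.00364
  V term: (1×0.0822)² = 0.00676
  T term: (-1×0.0295)² = 0.000872
Total = 0.0113. Share from T = 0.000872/0.0113 = 0.0774.

7.74%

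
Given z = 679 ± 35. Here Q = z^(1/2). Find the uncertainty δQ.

For a monomial Q ∝ z^(1/2), fractional errors add in quadrature:
  (½·δz/z)² = (0.5×0.0515)² = 0.000664
δQ/Q = √(0.000664) = 0.0258
Q = 26.1, so δQ = 0.0258 × 26.1 = 0.672.

0.672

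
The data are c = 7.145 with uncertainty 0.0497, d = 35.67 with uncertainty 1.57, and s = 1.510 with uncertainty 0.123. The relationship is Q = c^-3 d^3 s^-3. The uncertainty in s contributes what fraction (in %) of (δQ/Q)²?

(δQ/Q)² = (-3·δc/c)² + (3·δd/d)² + (-3·δs/s)²
  c term: (-3×0.00696)² = 0.000435
  d term: (3×0.0440)² = 0.0174
  s term: (-3×0.0815)² = 0.0597
Total = 0.0776. Share from s = 0.0597/0.0776 = 0.770.

77.0%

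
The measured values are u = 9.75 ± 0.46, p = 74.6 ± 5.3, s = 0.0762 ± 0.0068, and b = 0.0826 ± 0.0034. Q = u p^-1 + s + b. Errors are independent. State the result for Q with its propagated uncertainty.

0.289 ± 0.0135

Let w = u·p^-1 = 0.131. δw/w = √((1·δu/u)² + (-1·δp/p)²) = √(0.00223 + 0.00505) = 0.0853, so δw = 0.0111.
Q = w + s + b: δQ = √(δw² + δs² + δb²) = √(0.000124 + 4.62e-05 + 1.16e-05) = 0.0135
Q = 0.289.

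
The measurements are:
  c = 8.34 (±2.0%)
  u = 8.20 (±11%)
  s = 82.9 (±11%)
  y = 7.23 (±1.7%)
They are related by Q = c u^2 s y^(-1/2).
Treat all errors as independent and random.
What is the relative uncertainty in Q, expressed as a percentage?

24.7%

Relative error in a monomial: (δQ/Q)² = Σ (nᵢ · δxᵢ/xᵢ)².
  (1·δc/c)² = (1×0.0200)² = 0.000400;  (2·δu/u)² = (2×0.110)² = 0.0484;  (1·δs/s)² = (1×0.110)² = 0.0121;  (−½·δy/y)² = (-0.5×0.0170)² = 7.23e-05
δQ/Q = √(0.0610) = 0.247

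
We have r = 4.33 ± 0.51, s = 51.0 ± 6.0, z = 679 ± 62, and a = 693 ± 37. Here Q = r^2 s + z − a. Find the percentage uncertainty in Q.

27.8%

Let p = r^2·s = 956. δp/p = √((2·δr/r)² + (1·δs/s)²) = √(0.0555 + 0.0138) = 0.263, so δp = 252.
Q = p + z − a: δQ = √(δp² + δz² + δa²) = √(63400 + 3840 + 1370) = 262
Q = 942, so δQ/Q = 262/942 = 0.278.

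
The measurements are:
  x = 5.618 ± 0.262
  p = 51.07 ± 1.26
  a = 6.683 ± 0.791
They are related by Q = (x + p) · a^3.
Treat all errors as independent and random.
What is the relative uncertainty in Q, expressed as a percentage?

Let u = x + p = 56.69. δu = √(δx² + δp²) = √(0.0686 + 1.59) = 1.29, so δu/u = 0.0227.
Q is then a monomial in u, a:
δQ/Q = √((δu/u)² + (3·δa/a)²) = √(0.000515 + 0.126) = 0.356

35.6%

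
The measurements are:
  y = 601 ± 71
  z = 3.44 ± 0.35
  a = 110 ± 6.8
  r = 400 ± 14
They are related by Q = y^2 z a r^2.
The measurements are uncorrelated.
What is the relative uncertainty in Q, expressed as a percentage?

Since Q is a product/quotient, work with relative uncertainties:
  (2·δy/y)² = (2×0.118)² = 0.0558;  (1·δz/z)² = (1×0.102)² = 0.0104;  (1·δa/a)² = (1×0.0618)² = 0.00382;  (2·δr/r)² = (2×0.0350)² = 0.00490
δQ/Q = √(0.0749) = 0.274

27.4%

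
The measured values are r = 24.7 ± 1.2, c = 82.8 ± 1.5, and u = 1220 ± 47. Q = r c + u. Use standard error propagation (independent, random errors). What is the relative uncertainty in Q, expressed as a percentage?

3.55%

Let p = r·c = 2050. δp/p = √((1·δr/r)² + (1·δc/c)²) = √(0.00236 + 0.000328) = 0.0519, so δp = 106.
Q = p + u: δQ = √(δp² + δu²) = √(11200 + 2210) = 116
Q = 3270, so δQ/Q = 116/3270 = 0.0355.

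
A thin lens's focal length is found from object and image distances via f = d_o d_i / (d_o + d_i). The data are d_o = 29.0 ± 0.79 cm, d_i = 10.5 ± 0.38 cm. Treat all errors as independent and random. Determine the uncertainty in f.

∂f/∂d_o = (d_i/(d_o+d_i))² = 0.0707;  ∂f/∂d_i = (d_o/(d_o+d_i))² = 0.539
δf = √((∂f/∂d_o · δd_o)² + (∂f/∂d_i · δd_i)²) = √(0.00312 + 0.0420) = 0.212 cm

0.212 cm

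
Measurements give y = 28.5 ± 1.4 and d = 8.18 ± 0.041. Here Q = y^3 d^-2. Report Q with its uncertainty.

346 ± 51.1

Q is a product of powers, so relative uncertainties combine in quadrature:
  (3·δy/y)² = (3×0.0491)² = 0.0217;  (-2·δd/d)² = (-2×0.00501)² = 0.000100
δQ/Q = √(0.0218) = 0.148
Q = 346, so δQ = 0.148 × 346 = 51.1.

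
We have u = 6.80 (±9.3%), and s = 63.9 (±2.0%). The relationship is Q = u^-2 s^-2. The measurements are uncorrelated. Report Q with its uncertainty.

(5.30 ± 1.01) × 10^-6

Each factor contributes (exponent × relative error)² to (δQ/Q)²:
  (-2·δu/u)² = (-2×0.0930)² = 0.0346;  (-2·δs/s)² = (-2×0.0200)² = 0.00160
δQ/Q = √(0.0362) = 0.190
Q = 5.3e-06, so δQ = 0.190 × 5.3e-06 = 1.01e-06.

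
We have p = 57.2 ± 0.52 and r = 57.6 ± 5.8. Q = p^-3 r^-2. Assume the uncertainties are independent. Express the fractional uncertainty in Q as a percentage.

20.3%

Relative error in a monomial: (δQ/Q)² = Σ (nᵢ · δxᵢ/xᵢ)².
  (-3·δp/p)² = (-3×0.00909)² = 0.000744;  (-2·δr/r)² = (-2×0.101)² = 0.0406
δQ/Q = √(0.0413) = 0.203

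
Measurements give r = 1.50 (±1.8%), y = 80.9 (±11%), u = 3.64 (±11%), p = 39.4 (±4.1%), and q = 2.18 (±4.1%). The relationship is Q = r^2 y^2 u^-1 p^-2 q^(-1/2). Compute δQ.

For a monomial Q ∝ r^2, y^2, u^-1, p^-2, q^(-1/2), fractional errors add in quadrature:
  (2·δr/r)² = (2×0.0180)² = 0.00130;  (2·δy/y)² = (2×0.110)² = 0.0484;  (-1·δu/u)² = (-1×0.110)² = 0.0121;  (-2·δp/p)² = (-2×0.0410)² = 0.00672;  (−½·δq/q)² = (-0.5×0.0410)² = 0.000420
δQ/Q = √(0.0689) = 0.263
Q = 1.77, so δQ = 0.263 × 1.77 = 0.463.

0.463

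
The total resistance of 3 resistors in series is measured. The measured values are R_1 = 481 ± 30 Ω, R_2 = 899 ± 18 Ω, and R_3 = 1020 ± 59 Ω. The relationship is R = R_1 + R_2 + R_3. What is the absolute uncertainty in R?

68.6 Ω

Sums and differences: (δR)² = Σ (cᵢ δxᵢ)².
  (δR_1)² = 900;  (δR_2)² = 324;  (δR_3)² = 3480
δR = √(4700) = 68.6 Ω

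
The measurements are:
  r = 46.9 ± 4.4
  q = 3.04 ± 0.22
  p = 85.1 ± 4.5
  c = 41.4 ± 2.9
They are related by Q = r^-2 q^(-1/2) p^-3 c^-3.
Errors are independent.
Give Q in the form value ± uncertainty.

(5.96 ± 1.94) × 10^-15

Q is a product of powers, so relative uncertainties combine in quadrature:
  (-2·δr/r)² = (-2×0.0938)² = 0.0352;  (−½·δq/q)² = (-0.5×0.0724)² = 0.00131;  (-3·δp/p)² = (-3×0.0529)² = 0.0252;  (-3·δc/c)² = (-3×0.0700)² = 0.0442
δQ/Q = √(0.106) = 0.325
Q = 5.96e-15, so δQ = 0.325 × 5.96e-15 = 1.94e-15.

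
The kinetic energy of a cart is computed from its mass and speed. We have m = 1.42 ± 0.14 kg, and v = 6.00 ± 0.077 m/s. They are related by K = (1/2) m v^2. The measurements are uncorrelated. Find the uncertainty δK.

2.60 J

K is a product of powers, so relative uncertainties combine in quadrature:
  (1·δm/m)² = (1×0.0986)² = 0.00972;  (2·δv/v)² = (2×0.0128)² = 0.000659
δK/K = √(0.0104) = 0.102
K = 25.6 J, so δK = 0.102 × 25.6 = 2.60 J.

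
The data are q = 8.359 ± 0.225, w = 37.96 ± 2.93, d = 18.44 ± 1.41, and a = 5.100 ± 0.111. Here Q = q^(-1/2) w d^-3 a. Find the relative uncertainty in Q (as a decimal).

0.243

Each factor contributes (exponent × relative error)² to (δQ/Q)²:
  (−½·δq/q)² = (-0.5×0.0269)² = 0.000181;  (1·δw/w)² = (1×0.0772)² = 0.00596;  (-3·δd/d)² = (-3×0.0765)² = 0.0526;  (1·δa/a)² = (1×0.0218)² = 0.000474
δQ/Q = √(0.0592) = 0.243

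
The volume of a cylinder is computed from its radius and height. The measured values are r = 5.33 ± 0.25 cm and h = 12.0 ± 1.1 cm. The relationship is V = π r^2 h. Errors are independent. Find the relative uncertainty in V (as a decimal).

Relative error in a monomial: (δV/V)² = Σ (nᵢ · δxᵢ/xᵢ)².
  (2·δr/r)² = (2×0.0469)² = 0.00880;  (1·δh/h)² = (1×0.0917)² = 0.00840
δV/V = √(0.0172) = 0.131

0.131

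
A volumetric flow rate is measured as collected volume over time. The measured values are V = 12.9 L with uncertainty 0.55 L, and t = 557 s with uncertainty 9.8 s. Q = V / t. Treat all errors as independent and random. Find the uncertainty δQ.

0.00107 L/s

Each factor contributes (exponent × relative error)² to (δQ/Q)²:
  (1·δV/V)² = (1×0.0426)² = 0.00182;  (-1·δt/t)² = (-1×0.0176)² = 0.000310
δQ/Q = √(0.00213) = 0.0461
Q = 0.0232 L/s, so δQ = 0.0461 × 0.0232 = 0.00107 L/s.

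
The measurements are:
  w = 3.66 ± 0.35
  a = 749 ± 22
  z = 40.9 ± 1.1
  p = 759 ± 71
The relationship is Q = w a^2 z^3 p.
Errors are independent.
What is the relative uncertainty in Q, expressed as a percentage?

Relative error in a monomial: (δQ/Q)² = Σ (nᵢ · δxᵢ/xᵢ)².
  (1·δw/w)² = (1×0.0956)² = 0.00914;  (2·δa/a)² = (2×0.0294)² = 0.00345;  (3·δz/z)² = (3×0.0269)² = 0.00651;  (1·δp/p)² = (1×0.0935)² = 0.00875
δQ/Q = √(0.0279) = 0.167

16.7%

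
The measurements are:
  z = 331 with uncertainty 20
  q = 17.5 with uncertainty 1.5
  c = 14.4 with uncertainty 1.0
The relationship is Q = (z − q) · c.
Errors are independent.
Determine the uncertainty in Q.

Let u = z − q = 314. δu = √(δz² + δq²) = √(400 + 2.25) = 20.1, so δu/u = 0.0640.
Q is then a monomial in u, c:
δQ/Q = √((δu/u)² + (1·δc/c)²) = √(0.00409 + 0.00482) = 0.0944
Q = 4510, so δQ = 0.0944 × 4510 = 426.

426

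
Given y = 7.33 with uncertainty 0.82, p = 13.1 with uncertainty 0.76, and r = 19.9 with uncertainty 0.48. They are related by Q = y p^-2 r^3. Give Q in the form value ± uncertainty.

337 ± 59.5

For a monomial Q ∝ y, p^-2, r^3, fractional errors add in quadrature:
  (1·δy/y)² = (1×0.112)² = 0.0125;  (-2·δp/p)² = (-2×0.0580)² = 0.0135;  (3·δr/r)² = (3×0.0241)² = 0.00524
δQ/Q = √(0.0312) = 0.177
Q = 337, so δQ = 0.177 × 337 = 59.5.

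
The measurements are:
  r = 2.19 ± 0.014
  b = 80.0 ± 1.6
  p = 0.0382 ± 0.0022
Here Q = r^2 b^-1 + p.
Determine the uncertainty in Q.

0.00262

Let w = r^2·b^-1 = 0.0600. δw/w = √((2·δr/r)² + (-1·δb/b)²) = √(0.000163 + 0.000400) = 0.0237, so δw = 0.00142.
Q = w + p: δQ = √(δw² + δp²) = √(2.03e-06 + 4.84e-06) = 0.00262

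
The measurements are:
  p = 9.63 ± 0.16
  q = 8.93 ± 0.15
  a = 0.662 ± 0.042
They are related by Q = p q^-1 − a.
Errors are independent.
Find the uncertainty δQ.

0.0491

Let w = p·q^-1 = 1.08. δw/w = √((1·δp/p)² + (-1·δq/q)²) = √(0.000276 + 0.000282) = 0.0236, so δw = 0.0255.
Q = w − a: δQ = √(δw² + δa²) = √(0.000649 + 0.00176) = 0.0491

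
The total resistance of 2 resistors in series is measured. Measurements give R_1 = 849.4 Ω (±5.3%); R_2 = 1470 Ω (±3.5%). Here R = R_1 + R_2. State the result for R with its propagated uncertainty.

For a sum/difference, combine absolute errors in quadrature:
  (δR_1)² = 2030;  (δR_2)² = 2650
δR = √(4670) = 68.4 Ω
R = 2319 Ω.

2319 ± 68.4 Ω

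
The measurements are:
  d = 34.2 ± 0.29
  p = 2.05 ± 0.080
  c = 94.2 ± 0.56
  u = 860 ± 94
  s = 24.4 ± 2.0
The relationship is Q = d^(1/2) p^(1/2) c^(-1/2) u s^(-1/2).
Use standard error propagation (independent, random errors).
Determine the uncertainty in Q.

Since Q is a product/quotient, work with relative uncertainties:
  (½·δd/d)² = (0.5×0.00848)² = 1.8e-05;  (½·δp/p)² = (0.5×0.0390)² = 0.000381;  (−½·δc/c)² = (-0.5×0.00594)² = 8.84e-06;  (1·δu/u)² = (1×0.109)² = 0.0119;  (−½·δs/s)² = (-0.5×0.0820)² = 0.00168
δQ/Q = √(0.0140) = 0.118
Q = 150, so δQ = 0.118 × 150 = 17.8.

17.8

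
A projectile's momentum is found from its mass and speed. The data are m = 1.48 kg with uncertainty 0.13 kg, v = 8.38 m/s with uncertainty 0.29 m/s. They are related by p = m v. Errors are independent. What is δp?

1.17 kg·m/s

For a monomial p ∝ m, v, fractional errors add in quadrature:
  (1·δm/m)² = (1×0.0878)² = 0.00772;  (1·δv/v)² = (1×0.0346)² = 0.00120
δp/p = √(0.00891) = 0.0944
p = 12.4 kg·m/s, so δp = 0.0944 × 12.4 = 1.17 kg·m/s.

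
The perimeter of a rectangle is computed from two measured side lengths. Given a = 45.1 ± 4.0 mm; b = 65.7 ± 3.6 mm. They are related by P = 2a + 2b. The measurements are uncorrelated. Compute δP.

Absolute uncertainties add in quadrature for a linear combination:
  (2·δa)² = 64.0;  (2·δb)² = 51.8
δP = √(116) = 10.8 mm

10.8 mm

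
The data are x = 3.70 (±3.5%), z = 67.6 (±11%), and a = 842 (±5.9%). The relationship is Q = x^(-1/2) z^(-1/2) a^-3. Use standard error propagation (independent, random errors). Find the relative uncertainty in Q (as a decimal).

0.186

Relative error in a monomial: (δQ/Q)² = Σ (nᵢ · δxᵢ/xᵢ)².
  (−½·δx/x)² = (-0.5×0.0350)² = 0.000306;  (−½·δz/z)² = (-0.5×0.110)² = 0.00302;  (-3·δa/a)² = (-3×0.0590)² = 0.0313
δQ/Q = √(0.0347) = 0.186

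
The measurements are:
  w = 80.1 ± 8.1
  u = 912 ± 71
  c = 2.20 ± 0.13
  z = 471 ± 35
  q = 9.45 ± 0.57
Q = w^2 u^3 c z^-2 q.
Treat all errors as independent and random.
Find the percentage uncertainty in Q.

35.3%

For a monomial Q ∝ w^2, u^3, c, z^-2, q, fractional errors add in quadrature:
  (2·δw/w)² = (2×0.101)² = 0.0409;  (3·δu/u)² = (3×0.0779)² = 0.0545;  (1·δc/c)² = (1×0.0591)² = 0.00349;  (-2·δz/z)² = (-2×0.0743)² = 0.0221;  (1·δq/q)² = (1×0.0603)² = 0.00364
δQ/Q = √(0.125) = 0.353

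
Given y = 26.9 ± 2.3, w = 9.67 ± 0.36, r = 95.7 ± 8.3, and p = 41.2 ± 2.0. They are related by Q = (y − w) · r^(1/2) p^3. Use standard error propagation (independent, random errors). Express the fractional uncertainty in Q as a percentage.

Let u = y − w = 17.2. δu = √(δy² + δw²) = √(5.29 + 0.130) = 2.33, so δu/u = 0.135.
Q is then a monomial in u, r, p:
δQ/Q = √((δu/u)² + (½·δr/r)² + (3·δp/p)²) = √(0.0183 + 0.00188 + 0.0212) = 0.203

20.3%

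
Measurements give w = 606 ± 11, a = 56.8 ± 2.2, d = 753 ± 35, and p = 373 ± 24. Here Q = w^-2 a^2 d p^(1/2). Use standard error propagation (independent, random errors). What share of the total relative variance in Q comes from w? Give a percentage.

(δQ/Q)² = (-2·δw/w)² + (2·δa/a)² + (1·δd/d)² + (½·δp/p)²
  w term: (-2×0.0182)² = 0.00132
  a term: (2×0.0387)² = 0.00600
  d term: (1×0.0465)² = 0.00216
  p term: (0.5×0.0643)² = 0.00104
Total = 0.0105. Share from w = 0.00132/0.0105 = 0.125.

12.5%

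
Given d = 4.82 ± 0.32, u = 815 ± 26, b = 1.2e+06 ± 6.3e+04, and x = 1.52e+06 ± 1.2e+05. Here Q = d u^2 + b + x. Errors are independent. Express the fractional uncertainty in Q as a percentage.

5.48%

Let p = d·u^2 = 3.2e+06. δp/p = √((1·δd/d)² + (2·δu/u)²) = √(0.00441 + 0.00407) = 0.0921, so δp = 2.95e+05.
Q = p + b + x: δQ = √(δp² + δb² + δx²) = √(8.69e+10 + 3.97e+09 + 1.44e+10) = 3.24e+05
Q = 5.92e+06, so δQ/Q = 3.24e+05/5.92e+06 = 0.0548.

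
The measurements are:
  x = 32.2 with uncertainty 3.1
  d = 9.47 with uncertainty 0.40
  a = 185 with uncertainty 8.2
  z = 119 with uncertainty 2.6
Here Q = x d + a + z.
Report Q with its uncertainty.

609 ± 33.2

Let p = x·d = 305. δp/p = √((1·δx/x)² + (1·δd/d)²) = √(0.00927 + 0.00178) = 0.105, so δp = 32.1.
Q = p + a + z: δQ = √(δp² + δa² + δz²) = √(1030 + 67.2 + 6.76) = 33.2
Q = 609.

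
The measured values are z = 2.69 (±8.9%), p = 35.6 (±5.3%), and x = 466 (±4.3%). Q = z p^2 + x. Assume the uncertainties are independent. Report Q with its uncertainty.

3880 ± 472

Let w = z·p^2 = 3410. δw/w = √((1·δz/z)² + (2·δp/p)²) = √(0.00792 + 0.0112) = 0.138, so δw = 472.
Q = w + x: δQ = √(δw² + δx²) = √(2.23e+05 + 402) = 472
Q = 3880.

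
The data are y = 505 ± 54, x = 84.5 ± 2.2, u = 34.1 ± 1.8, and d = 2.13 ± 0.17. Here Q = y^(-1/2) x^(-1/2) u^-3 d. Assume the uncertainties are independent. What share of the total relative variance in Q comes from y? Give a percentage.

(δQ/Q)² = (−½·δy/y)² + (−½·δx/x)² + (-3·δu/u)² + (1·δd/d)²
  y term: (-0.5×0.107)² = 0.00286
  x term: (-0.5×0.0260)² = 0.000169
  u term: (-3×0.0528)² = 0.0251
  d term: (1×0.0798)² = 0.00637
Total = 0.0345. Share from y = 0.00286/0.0345 = 0.0829.

8.29%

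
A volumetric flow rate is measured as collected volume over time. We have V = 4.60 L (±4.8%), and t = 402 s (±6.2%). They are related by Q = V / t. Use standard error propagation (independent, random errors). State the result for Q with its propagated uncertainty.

Relative error in a monomial: (δQ/Q)² = Σ (nᵢ · δxᵢ/xᵢ)².
  (1·δV/V)² = (1×0.0480)² = 0.00230;  (-1·δt/t)² = (-1×0.0620)² = 0.00384
δQ/Q = √(0.00615) = 0.0784
Q = 0.0114 L/s, so δQ = 0.0784 × 0.0114 = 0.000897 L/s.

0.0114 ± 0.000897 L/s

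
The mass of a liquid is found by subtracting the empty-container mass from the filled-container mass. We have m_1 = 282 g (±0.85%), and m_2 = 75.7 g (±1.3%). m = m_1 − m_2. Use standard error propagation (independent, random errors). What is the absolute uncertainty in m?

2.59 g

Absolute uncertainties add in quadrature for a linear combination:
  (δm_1)² = 5.75;  (δm_2)² = 0.968
δm = √(6.71) = 2.59 g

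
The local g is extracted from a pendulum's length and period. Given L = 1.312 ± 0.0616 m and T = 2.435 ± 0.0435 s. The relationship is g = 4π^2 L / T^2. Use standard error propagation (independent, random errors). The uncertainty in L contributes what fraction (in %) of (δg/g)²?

63.3%

(δg/g)² = (1·δL/L)² + (-2·δT/T)²
  L term: (1×0.0470)² = 0.00220
  T term: (-2×0.0179)² = 0.00128
Total = 0.00348. Share from L = 0.00220/0.00348 = 0.633.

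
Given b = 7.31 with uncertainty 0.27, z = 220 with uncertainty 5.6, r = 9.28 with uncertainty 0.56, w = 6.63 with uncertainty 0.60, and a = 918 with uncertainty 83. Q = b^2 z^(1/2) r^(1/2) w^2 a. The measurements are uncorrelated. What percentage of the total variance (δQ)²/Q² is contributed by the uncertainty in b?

11.5%

(δQ/Q)² = (2·δb/b)² + (½·δz/z)² + (½·δr/r)² + (2·δw/w)² + (1·δa/a)²
  b term: (2×0.0369)² = 0.00546
  z term: (0.5×0.0255)² = 0.000162
  r term: (0.5×0.0603)² = 0.000910
  w term: (2×0.0905)² = 0.0328
  a term: (1×0.0904)² = 0.00817
Total = 0.0475. Share from b = 0.00546/0.0475 = 0.115.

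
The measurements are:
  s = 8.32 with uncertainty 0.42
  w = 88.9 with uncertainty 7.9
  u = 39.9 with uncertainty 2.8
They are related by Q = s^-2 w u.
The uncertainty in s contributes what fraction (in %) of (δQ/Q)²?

44.3%

(δQ/Q)² = (-2·δs/s)² + (1·δw/w)² + (1·δu/u)²
  s term: (-2×0.0505)² = 0.0102
  w term: (1×0.0889)² = 0.00790
  u term: (1×0.0702)² = 0.00492
Total = 0.0230. Share from s = 0.0102/0.0230 = 0.443.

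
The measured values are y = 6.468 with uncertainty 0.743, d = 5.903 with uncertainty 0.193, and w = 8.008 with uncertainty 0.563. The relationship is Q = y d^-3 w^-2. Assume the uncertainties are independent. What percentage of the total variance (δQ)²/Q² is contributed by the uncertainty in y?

(δQ/Q)² = (1·δy/y)² + (-3·δd/d)² + (-2·δw/w)²
  y term: (1×0.115)² = 0.0132
  d term: (-3×0.0327)² = 0.00962
  w term: (-2×0.0703)² = 0.0198
Total = 0.0426. Share from y = 0.0132/0.0426 = 0.310.

31.0%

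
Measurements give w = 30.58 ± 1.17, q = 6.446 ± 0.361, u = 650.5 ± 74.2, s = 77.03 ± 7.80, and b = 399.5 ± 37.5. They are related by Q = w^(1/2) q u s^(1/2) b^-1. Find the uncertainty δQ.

85.1

Products/powers → add relative errors in quadrature, weighted by exponent:
  (½·δw/w)² = (0.5×0.0383)² = 0.000366;  (1·δq/q)² = (1×0.0560)² = 0.00314;  (1·δu/u)² = (1×0.114)² = 0.0130;  (½·δs/s)² = (0.5×0.101)² = 0.00256;  (-1·δb/b)² = (-1×0.0939)² = 0.00881
δQ/Q = √(0.0279) = 0.167
Q = 509.4, so δQ = 0.167 × 509.4 = 85.1.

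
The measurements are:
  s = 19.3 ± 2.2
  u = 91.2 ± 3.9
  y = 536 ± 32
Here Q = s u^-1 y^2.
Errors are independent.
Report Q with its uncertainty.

60800 ± 10400

Each factor contributes (exponent × relative error)² to (δQ/Q)²:
  (1·δs/s)² = (1×0.114)² = 0.0130;  (-1·δu/u)² = (-1×0.0428)² = 0.00183;  (2·δy/y)² = (2×0.0597)² = 0.0143
δQ/Q = √(0.0291) = 0.171
Q = 60800, so δQ = 0.171 × 60800 = 10400.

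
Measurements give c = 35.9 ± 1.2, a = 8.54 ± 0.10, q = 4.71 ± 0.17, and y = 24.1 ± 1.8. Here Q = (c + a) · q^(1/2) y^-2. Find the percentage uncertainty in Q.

Let u = c + a = 44.4. δu = √(δc² + δa²) = √(1.44 + 0.0100) = 1.20, so δu/u = 0.0271.
Q is then a monomial in u, q, y:
δQ/Q = √((δu/u)² + (½·δq/q)² + (-2·δy/y)²) = √(0.000734 + 0.000326 + 0.0223) = 0.153

15.3%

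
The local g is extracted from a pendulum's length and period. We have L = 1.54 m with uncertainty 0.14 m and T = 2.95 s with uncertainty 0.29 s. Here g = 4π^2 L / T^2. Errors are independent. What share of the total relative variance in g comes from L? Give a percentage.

17.6%

(δg/g)² = (1·δL/L)² + (-2·δT/T)²
  L term: (1×0.0909)² = 0.00826
  T term: (-2×0.0983)² = 0.0387
Total = 0.0469. Share from L = 0.00826/0.0469 = 0.176.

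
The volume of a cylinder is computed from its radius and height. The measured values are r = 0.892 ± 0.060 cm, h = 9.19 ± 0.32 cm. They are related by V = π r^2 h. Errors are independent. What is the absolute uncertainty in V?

3.19 cm^3

V is a product of powers, so relative uncertainties combine in quadrature:
  (2·δr/r)² = (2×0.0673)² = 0.0181;  (1·δh/h)² = (1×0.0348)² = 0.00121
δV/V = √(0.0193) = 0.139
V = 23.0 cm^3, so δV = 0.139 × 23.0 = 3.19 cm^3.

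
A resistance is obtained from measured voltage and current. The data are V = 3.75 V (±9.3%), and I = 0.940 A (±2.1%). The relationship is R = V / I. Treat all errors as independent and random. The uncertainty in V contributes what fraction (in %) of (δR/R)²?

95.1%

(δR/R)² = (1·δV/V)² + (-1·δI/I)²
  V term: (1×0.0930)² = 0.00865
  I term: (-1×0.0210)² = 0.000441
Total = 0.00909. Share from V = 0.00865/0.00909 = 0.951.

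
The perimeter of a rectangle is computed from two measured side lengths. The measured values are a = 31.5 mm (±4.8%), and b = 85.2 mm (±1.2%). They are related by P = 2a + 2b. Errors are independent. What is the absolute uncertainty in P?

Absolute uncertainties add in quadrature for a linear combination:
  (2·δa)² = 9.14;  (2·δb)² = 4.18
δP = √(13.3) = 3.65 mm

3.65 mm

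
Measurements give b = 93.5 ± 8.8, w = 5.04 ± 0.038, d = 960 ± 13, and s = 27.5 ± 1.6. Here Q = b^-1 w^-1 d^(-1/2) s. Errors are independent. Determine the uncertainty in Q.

0.000209

Q is a product of powers, so relative uncertainties combine in quadrature:
  (-1·δb/b)² = (-1×0.0941)² = 0.00886;  (-1·δw/w)² = (-1×0.00754)² = 5.68e-05;  (−½·δd/d)² = (-0.5×0.0135)² = 4.58e-05;  (1·δs/s)² = (1×0.0582)² = 0.00339
δQ/Q = √(0.0123) = 0.111
Q = 0.00188, so δQ = 0.111 × 0.00188 = 0.000209.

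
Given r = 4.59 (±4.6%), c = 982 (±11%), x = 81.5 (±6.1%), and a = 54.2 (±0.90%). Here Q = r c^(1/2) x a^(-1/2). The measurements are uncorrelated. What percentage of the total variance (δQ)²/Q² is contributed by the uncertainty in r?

23.8%

(δQ/Q)² = (1·δr/r)² + (½·δc/c)² + (1·δx/x)² + (−½·δa/a)²
  r term: (1×0.0460)² = 0.00212
  c term: (0.5×0.110)² = 0.00302
  x term: (1×0.0610)² = 0.00372
  a term: (-0.5×0.00900)² = 2.03e-05
Total = 0.00888. Share from r = 0.00212/0.00888 = 0.238.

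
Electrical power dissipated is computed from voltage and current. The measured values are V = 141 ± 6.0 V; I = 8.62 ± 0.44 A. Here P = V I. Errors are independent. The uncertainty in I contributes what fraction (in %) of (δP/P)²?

(δP/P)² = (1·δV/V)² + (1·δI/I)²
  V term: (1×0.0426)² = 0.00181
  I term: (1×0.0510)² = 0.00261
Total = 0.00442. Share from I = 0.00261/0.00442 = 0.590.

59.0%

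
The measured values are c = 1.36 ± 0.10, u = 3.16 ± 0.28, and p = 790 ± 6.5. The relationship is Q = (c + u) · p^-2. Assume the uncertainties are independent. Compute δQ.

Let w = c + u = 4.52. δw = √(δc² + δu²) = √(0.0100 + 0.0784) = 0.297, so δw/w = 0.0658.
Q is then a monomial in w, p:
δQ/Q = √((δw/w)² + (-2·δp/p)²) = √(0.00433 + 0.000271) = 0.0678
Q = 7.24e-06, so δQ = 0.0678 × 7.24e-06 = 4.91e-07.

4.91e-07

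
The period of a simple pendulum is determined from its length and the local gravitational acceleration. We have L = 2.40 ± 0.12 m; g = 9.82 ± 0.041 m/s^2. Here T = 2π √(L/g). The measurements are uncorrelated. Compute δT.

For a monomial T ∝ L^(1/2), g^(-1/2), fractional errors add in quadrature:
  (½·δL/L)² = (0.5×0.0500)² = 0.000625;  (−½·δg/g)² = (-0.5×0.00418)² = 4.36e-06
δT/T = √(0.000629) = 0.0251
T = 3.11 s, so δT = 0.0251 × 3.11 = 0.0779 s.

0.0779 s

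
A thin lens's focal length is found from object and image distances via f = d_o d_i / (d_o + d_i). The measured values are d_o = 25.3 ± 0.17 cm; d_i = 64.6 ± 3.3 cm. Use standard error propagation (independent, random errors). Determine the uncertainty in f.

0.276 cm

∂f/∂d_o = (d_i/(d_o+d_i))² = 0.516;  ∂f/∂d_i = (d_o/(d_o+d_i))² = 0.0792
δf = √((∂f/∂d_o · δd_o)² + (∂f/∂d_i · δd_i)²) = √(0.00771 + 0.0683) = 0.276 cm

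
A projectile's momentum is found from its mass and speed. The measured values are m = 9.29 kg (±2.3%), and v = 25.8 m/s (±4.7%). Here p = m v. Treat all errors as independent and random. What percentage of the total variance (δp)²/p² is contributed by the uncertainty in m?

19.3%

(δp/p)² = (1·δm/m)² + (1·δv/v)²
  m term: (1×0.0230)² = 0.000529
  v term: (1×0.0470)² = 0.00221
Total = 0.00274. Share from m = 0.000529/0.00274 = 0.193.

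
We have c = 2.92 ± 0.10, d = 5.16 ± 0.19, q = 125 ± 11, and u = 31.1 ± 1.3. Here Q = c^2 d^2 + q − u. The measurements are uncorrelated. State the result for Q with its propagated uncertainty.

321 ± 25.4

Let p = c^2·d^2 = 227. δp/p = √((2·δc/c)² + (2·δd/d)²) = √(0.00469 + 0.00542) = 0.101, so δp = 22.8.
Q = p + q − u: δQ = √(δp² + δq² + δu²) = √(521 + 121 + 1.69) = 25.4
Q = 321.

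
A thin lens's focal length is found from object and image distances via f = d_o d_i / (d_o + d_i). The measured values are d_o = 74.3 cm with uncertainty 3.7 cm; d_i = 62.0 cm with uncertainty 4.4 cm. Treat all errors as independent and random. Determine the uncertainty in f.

∂f/∂d_o = (d_i/(d_o+d_i))² = 0.207;  ∂f/∂d_i = (d_o/(d_o+d_i))² = 0.297
δf = √((∂f/∂d_o · δd_o)² + (∂f/∂d_i · δd_i)²) = √(0.586 + 1.71) = 1.52 cm

1.52 cm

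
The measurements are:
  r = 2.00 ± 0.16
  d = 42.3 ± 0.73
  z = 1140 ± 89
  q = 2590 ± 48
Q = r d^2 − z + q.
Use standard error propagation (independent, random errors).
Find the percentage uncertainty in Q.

6.52%

Let p = r·d^2 = 3580. δp/p = √((1·δr/r)² + (2·δd/d)²) = √(0.00640 + 0.00119) = 0.0871, so δp = 312.
Q = p − z + q: δQ = √(δp² + δz² + δq²) = √(97200 + 7920 + 2300) = 328
Q = 5030, so δQ/Q = 328/5030 = 0.0652.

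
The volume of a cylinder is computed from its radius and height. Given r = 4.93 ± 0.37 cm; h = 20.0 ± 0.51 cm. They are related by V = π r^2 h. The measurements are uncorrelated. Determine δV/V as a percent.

15.2%

Since V is a product/quotient, work with relative uncertainties:
  (2·δr/r)² = (2×0.0751)² = 0.0225;  (1·δh/h)² = (1×0.0255)² = 0.000650
δV/V = √(0.0232) = 0.152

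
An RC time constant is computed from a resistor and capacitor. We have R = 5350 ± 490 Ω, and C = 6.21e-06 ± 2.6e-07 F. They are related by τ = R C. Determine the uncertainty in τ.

τ is a product of powers, so relative uncertainties combine in quadrature:
  (1·δR/R)² = (1×0.0916)² = 0.00839;  (1·δC/C)² = (1×0.0419)² = 0.00175
δτ/τ = √(0.0101) = 0.101
τ = 0.0332 s, so δτ = 0.101 × 0.0332 = 0.00335 s.

0.00335 s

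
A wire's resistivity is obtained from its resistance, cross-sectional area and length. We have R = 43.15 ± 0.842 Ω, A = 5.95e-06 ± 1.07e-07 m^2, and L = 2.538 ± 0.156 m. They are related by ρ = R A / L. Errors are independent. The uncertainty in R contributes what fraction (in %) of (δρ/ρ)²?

(δρ/ρ)² = (1·δR/R)² + (1·δA/A)² + (-1·δL/L)²
  R term: (1×0.0195)² = 0.000381
  A term: (1×0.0180)² = 0.000323
  L term: (-1×0.0615)² = 0.00378
Total = 0.00448. Share from R = 0.000381/0.00448 = 0.0850.

8.50%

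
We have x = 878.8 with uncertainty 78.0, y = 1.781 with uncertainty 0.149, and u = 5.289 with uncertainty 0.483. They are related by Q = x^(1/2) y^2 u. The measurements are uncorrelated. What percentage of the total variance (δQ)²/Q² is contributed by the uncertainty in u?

(δQ/Q)² = (½·δx/x)² + (2·δy/y)² + (1·δu/u)²
  x term: (0.5×0.0888)² = 0.00197
  y term: (2×0.0837)² = 0.0280
  u term: (1×0.0913)² = 0.00834
Total = 0.0383. Share from u = 0.00834/0.0383 = 0.218.

21.8%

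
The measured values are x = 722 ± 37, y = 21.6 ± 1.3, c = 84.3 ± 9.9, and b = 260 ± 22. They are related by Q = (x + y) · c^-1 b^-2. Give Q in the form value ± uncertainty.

Let u = x + y = 744. δu = √(δx² + δy²) = √(1370 + 1.69) = 37.0, so δu/u = 0.0498.
Q is then a monomial in u, c, b:
δQ/Q = √((δu/u)² + (-1·δc/c)² + (-2·δb/b)²) = √(0.00248 + 0.0138 + 0.0286) = 0.212
Q = 0.000130, so δQ = 0.212 × 0.000130 = 2.77e-05.

(1.30 ± 0.277) × 10^-4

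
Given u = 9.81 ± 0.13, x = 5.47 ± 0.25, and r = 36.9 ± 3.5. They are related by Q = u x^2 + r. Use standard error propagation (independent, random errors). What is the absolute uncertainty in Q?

Let p = u·x^2 = 294. δp/p = √((1·δu/u)² + (2·δx/x)²) = √(0.000176 + 0.00836) = 0.0924, so δp = 27.1.
Q = p + r: δQ = √(δp² + δr²) = √(735 + 12.2) = 27.3

27.3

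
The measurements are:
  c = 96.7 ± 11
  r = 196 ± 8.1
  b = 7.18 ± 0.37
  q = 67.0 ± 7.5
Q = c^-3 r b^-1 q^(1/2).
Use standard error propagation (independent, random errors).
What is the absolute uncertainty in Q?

Each factor contributes (exponent × relative error)² to (δQ/Q)²:
  (-3·δc/c)² = (-3×0.114)² = 0.116;  (1·δr/r)² = (1×0.0413)² = 0.00171;  (-1·δb/b)² = (-1×0.0515)² = 0.00266;  (½·δq/q)² = (0.5×0.112)² = 0.00313
δQ/Q = √(0.124) = 0.352
Q = 0.000247, so δQ = 0.352 × 0.000247 = 8.7e-05.

8.7e-05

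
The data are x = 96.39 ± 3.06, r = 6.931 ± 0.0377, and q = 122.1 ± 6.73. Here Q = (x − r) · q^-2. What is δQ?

0.000693

Let u = x − r = 89.46. δu = √(δx² + δr²) = √(9.36 + 0.00142) = 3.06, so δu/u = 0.0342.
Q is then a monomial in u, q:
δQ/Q = √((δu/u)² + (-2·δq/q)²) = √(0.00117 + 0.0122) = 0.115
Q = 0.006001, so δQ = 0.115 × 0.006001 = 0.000693.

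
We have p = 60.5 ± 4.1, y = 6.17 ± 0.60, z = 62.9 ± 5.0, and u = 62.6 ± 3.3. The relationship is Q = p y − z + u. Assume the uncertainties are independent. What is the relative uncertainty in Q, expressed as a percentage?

Let w = p·y = 373. δw/w = √((1·δp/p)² + (1·δy/y)²) = √(0.00459 + 0.00946) = 0.119, so δw = 44.2.
Q = w − z + u: δQ = √(δw² + δz² + δu²) = √(1960 + 25.0 + 10.9) = 44.6
Q = 373, so δQ/Q = 44.6/373 = 0.120.

12.0%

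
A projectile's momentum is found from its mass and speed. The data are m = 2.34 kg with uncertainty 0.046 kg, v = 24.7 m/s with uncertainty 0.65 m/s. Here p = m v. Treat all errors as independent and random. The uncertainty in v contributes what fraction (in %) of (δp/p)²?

(δp/p)² = (1·δm/m)² + (1·δv/v)²
  m term: (1×0.0197)² = 0.000386
  v term: (1×0.0263)² = 0.000693
Total = 0.00108. Share from v = 0.000693/0.00108 = 0.642.

64.2%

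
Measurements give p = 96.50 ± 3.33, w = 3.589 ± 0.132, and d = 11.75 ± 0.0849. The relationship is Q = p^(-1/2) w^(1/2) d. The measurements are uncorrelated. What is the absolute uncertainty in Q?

0.0594

Relative error in a monomial: (δQ/Q)² = Σ (nᵢ · δxᵢ/xᵢ)².
  (−½·δp/p)² = (-0.5×0.0345)² = 0.000298;  (½·δw/w)² = (0.5×0.0368)² = 0.000338;  (1·δd/d)² = (1×0.00723)² = 5.22e-05
δQ/Q = √(0.000688) = 0.0262
Q = 2.266, so δQ = 0.0262 × 2.266 = 0.0594.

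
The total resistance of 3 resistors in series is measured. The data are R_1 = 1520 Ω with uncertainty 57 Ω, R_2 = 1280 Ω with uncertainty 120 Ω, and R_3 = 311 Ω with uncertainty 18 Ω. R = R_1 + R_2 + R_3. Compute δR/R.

Absolute uncertainties add in quadrature for a linear combination:
  (δR_1)² = 3250;  (δR_2)² = 14400;  (δR_3)² = 324
δR = √(18000) = 134 Ω
R = 3110 Ω, so δR/R = 134/3110 = 0.0431.

0.0431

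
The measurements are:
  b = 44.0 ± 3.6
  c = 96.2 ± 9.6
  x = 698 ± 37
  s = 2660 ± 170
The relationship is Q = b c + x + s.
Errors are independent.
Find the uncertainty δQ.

573

Let p = b·c = 4230. δp/p = √((1·δb/b)² + (1·δc/c)²) = √(0.00669 + 0.00996) = 0.129, so δp = 546.
Q = p + x + s: δQ = √(δp² + δx² + δs²) = √(2.98e+05 + 1370 + 28900) = 573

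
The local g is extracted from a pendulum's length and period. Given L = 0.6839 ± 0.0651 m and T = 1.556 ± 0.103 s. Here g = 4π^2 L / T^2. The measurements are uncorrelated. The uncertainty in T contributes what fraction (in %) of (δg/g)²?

65.9%

(δg/g)² = (1·δL/L)² + (-2·δT/T)²
  L term: (1×0.0952)² = 0.00906
  T term: (-2×0.0662)² = 0.0175
Total = 0.0266. Share from T = 0.0175/0.0266 = 0.659.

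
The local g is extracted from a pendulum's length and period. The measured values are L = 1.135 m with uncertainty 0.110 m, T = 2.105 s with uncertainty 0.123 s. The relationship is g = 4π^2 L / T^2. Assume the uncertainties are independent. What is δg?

1.54 m/s^2

Relative error in a monomial: (δg/g)² = Σ (nᵢ · δxᵢ/xᵢ)².
  (1·δL/L)² = (1×0.0969)² = 0.00939;  (-2·δT/T)² = (-2×0.0584)² = 0.0137
δg/g = √(0.0231) = 0.152
g = 10.11 m/s^2, so δg = 0.152 × 10.11 = 1.54 m/s^2.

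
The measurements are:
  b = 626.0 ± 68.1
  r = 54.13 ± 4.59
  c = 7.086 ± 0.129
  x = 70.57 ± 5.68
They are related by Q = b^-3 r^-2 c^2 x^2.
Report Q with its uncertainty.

(3.479 ± 1.40) × 10^-7

For a monomial Q ∝ b^-3, r^-2, c^2, x^2, fractional errors add in quadrature:
  (-3·δb/b)² = (-3×0.109)² = 0.107;  (-2·δr/r)² = (-2×0.0848)² = 0.0288;  (2·δc/c)² = (2×0.0182)² = 0.00133;  (2·δx/x)² = (2×0.0805)² = 0.0259
δQ/Q = √(0.163) = 0.403
Q = 3.479e-07, so δQ = 0.403 × 3.479e-07 = 1.4e-07.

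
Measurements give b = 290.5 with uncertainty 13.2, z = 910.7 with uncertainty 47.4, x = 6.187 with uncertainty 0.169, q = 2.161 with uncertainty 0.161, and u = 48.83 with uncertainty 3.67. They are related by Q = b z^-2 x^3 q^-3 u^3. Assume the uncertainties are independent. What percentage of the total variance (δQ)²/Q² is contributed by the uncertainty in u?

42.2%

(δQ/Q)² = (1·δb/b)² + (-2·δz/z)² + (3·δx/x)² + (-3·δq/q)² + (3·δu/u)²
  b term: (1×0.0454)² = 0.00206
  z term: (-2×0.0520)² = 0.0108
  x term: (3×0.0273)² = 0.00672
  q term: (-3×0.0745)² = 0.0500
  u term: (3×0.0752)² = 0.0508
Total = 0.120. Share from u = 0.0508/0.120 = 0.422.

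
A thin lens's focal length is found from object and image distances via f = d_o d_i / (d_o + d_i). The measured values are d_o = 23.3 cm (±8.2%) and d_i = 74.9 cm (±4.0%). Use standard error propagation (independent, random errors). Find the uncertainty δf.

∂f/∂d_o = (d_i/(d_o+d_i))² = 0.582;  ∂f/∂d_i = (d_o/(d_o+d_i))² = 0.0563
δf = √((∂f/∂d_o · δd_o)² + (∂f/∂d_i · δd_i)²) = √(1.24 + 0.0284) = 1.12 cm

1.12 cm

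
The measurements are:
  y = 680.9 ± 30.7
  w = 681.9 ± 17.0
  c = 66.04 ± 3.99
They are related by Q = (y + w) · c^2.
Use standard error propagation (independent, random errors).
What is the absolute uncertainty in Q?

7.34e+05

Let u = y + w = 1363. δu = √(δy² + δw²) = √(942 + 289) = 35.1, so δu/u = 0.0258.
Q is then a monomial in u, c:
δQ/Q = √((δu/u)² + (2·δc/c)²) = √(0.000663 + 0.0146) = 0.124
Q = 5.944e+06, so δQ = 0.124 × 5.944e+06 = 7.34e+05.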